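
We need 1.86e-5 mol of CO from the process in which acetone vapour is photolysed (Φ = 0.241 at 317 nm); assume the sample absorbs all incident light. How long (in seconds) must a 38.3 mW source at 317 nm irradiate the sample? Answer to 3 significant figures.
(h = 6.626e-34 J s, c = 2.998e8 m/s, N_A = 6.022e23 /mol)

t ≈ 760 s

Photons that must be absorbed: 1.86e-5 / 0.241 = 7.718e-5 mol.
Photon energy: hc/λ = 6.266e-19 J; per mole, 3.773e5 J mol⁻¹.
Energy required: 7.718e-5 × 3.773e5 = 29.12 J.
Time: 29.12 J / 0.0383 W = 760 s.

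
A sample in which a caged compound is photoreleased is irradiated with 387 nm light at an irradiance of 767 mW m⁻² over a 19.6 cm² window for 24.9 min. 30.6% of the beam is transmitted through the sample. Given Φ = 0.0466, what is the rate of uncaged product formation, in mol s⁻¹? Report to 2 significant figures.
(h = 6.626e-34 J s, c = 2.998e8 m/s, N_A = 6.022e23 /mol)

Photon energy at 387 nm: hc/λ = (6.626e-34)(2.998e8)/(387e-9) = 5.133e-19 J.
Energy delivered: (767 mW m⁻²)(19.6e-4 m²)(1494 s) = 2.246 J.
Photons incident: 2.246 / 5.133e-19 = 4.376e18, i.e. 4.376e18/6.022e23 = 7.267e-6 mol.
Fraction absorbed: 1 − 30.6/100 = 0.6940.
Photons absorbed: 0.6940 × 7.267e-6 = 5.043e-6 mol.
Product formed: 0.0466 × 5.043e-6 = 2.350e-7 mol.
Rate: 2.350e-7 / 1494 s = 1.6e-10 mol s⁻¹.

1.6e-10 mol s⁻¹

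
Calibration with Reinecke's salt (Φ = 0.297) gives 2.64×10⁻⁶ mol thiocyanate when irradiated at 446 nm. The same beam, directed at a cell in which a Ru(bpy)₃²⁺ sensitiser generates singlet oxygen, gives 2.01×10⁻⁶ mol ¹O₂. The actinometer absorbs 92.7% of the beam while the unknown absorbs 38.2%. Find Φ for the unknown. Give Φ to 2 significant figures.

Φ = 0.55

Photons absorbed by the actinometer: 2.64×10⁻⁶ / 0.297 = 8.889×10⁻⁶ mol.
Incident flux: 8.889×10⁻⁶ / 0.927 = 9.589×10⁻⁶ einstein.
Absorbed by unknown: 0.382 × 9.589×10⁻⁶ = 3.663×10⁻⁶ mol.
Φ(unknown) = 2.01×10⁻⁶ / 3.663×10⁻⁶ = 0.55.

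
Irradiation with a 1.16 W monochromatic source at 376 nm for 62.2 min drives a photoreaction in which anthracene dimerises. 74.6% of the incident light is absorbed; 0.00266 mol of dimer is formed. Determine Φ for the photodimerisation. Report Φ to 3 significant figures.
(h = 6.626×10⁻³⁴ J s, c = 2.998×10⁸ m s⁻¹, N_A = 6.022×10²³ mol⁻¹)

Φ = 0.262

Photon energy at 376 nm: hc/λ = (6.626×10⁻³⁴)(2.998×10⁸)/(376×10⁻⁹) = 5.283×10⁻¹⁹ J.
Energy delivered: (1.16 W)(3732 s) = 4329 J.
Photons incident: 4329 / 5.283×10⁻¹⁹ = 8.194×10²¹, i.e. 8.194×10²¹/6.022×10²³ = 0.01361 mol.
Photons absorbed: 0.746 × 0.01361 = 0.01015 mol.
Φ = 0.00266 mol / 0.01015 mol photons = 0.262.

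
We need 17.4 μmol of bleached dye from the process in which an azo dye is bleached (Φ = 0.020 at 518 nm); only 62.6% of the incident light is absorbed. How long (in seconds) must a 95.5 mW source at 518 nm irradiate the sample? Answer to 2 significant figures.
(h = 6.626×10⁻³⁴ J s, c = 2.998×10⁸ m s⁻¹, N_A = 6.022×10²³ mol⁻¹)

Product: 17.4 μmol = 1.74×10⁻⁵ mol.
Photons that must be absorbed: 1.74×10⁻⁵ / 0.020 = 8.700×10⁻⁴ mol.
Incident photons needed: 8.700×10⁻⁴ / 0.626 = 0.001390 mol.
Photon energy: hc/λ = 3.835×10⁻¹⁹ J; per mole, 2.309×10⁵ J mol⁻¹.
Energy required: 0.001390 × 2.309×10⁵ = 321.0 J.
Time: 321.0 J / 0.0955 W = 3400 s.

t ≈ 3400 s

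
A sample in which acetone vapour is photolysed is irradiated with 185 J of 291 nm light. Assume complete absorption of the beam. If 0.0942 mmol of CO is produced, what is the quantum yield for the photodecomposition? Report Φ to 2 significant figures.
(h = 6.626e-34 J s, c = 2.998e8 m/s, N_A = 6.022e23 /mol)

Φ = 0.21

Product: 0.0942 mmol = 9.42e-5 mol.
Photon energy at 291 nm: hc/λ = (6.626e-34)(2.998e8)/(291e-9) = 6.826e-19 J.
Photons incident: 185 / 6.826e-19 = 2.710e20, i.e. 2.710e20/6.022e23 = 4.500e-4 mol.
Φ = 9.42e-5 mol / 4.500e-4 mol photons = 0.21.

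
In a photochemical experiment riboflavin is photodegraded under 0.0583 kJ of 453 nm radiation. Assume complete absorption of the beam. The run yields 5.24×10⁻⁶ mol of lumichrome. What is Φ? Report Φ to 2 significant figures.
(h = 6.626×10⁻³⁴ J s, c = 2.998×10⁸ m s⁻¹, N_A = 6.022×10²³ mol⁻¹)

Photon energy at 453 nm: hc/λ = (6.626×10⁻³⁴)(2.998×10⁸)/(453×10⁻⁹) = 4.385×10⁻¹⁹ J.
Incident energy: 0.0583 kJ = 58.3 J.
Photons incident: 58.3 / 4.385×10⁻¹⁹ = 1.330×10²⁰, i.e. 1.330×10²⁰/6.022×10²³ = 2.209×10⁻⁴ mol.
Φ = 5.24×10⁻⁶ mol / 2.209×10⁻⁴ mol photons = 0.024.

Φ = 0.024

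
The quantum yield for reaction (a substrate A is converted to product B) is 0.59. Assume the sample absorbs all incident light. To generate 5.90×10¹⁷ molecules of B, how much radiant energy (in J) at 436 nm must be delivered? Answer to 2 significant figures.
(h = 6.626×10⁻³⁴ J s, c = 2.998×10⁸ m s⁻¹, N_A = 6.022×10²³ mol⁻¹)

Product: 5.90×10¹⁷ / 6.022×10²³ = 9.797×10⁻⁷ mol.
Photons that must be absorbed: 9.797×10⁻⁷ / 0.59 = 1.661×10⁻⁶ mol.
Photon energy: hc/λ = 4.556×10⁻¹⁹ J; per mole, 2.744×10⁵ J mol⁻¹.
Energy required: 1.661×10⁻⁶ × 2.744×10⁵ = 0.46 J.

0.46 J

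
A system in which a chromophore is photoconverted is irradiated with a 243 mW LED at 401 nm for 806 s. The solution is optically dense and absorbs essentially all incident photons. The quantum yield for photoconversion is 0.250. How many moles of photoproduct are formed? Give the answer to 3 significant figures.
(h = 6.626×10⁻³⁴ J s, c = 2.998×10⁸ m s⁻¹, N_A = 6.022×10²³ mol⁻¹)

1.64×10⁻⁴ mol

Photon energy at 401 nm: hc/λ = (6.626×10⁻³⁴)(2.998×10⁸)/(401×10⁻⁹) = 4.954×10⁻¹⁹ J.
Energy delivered: (243 mW)(806 s) = 195.9 J.
Photons incident: 195.9 / 4.954×10⁻¹⁹ = 3.954×10²⁰, i.e. 3.954×10²⁰/6.022×10²³ = 6.566×10⁻⁴ mol.
Product: Φ × n_abs = 0.250 × 6.566×10⁻⁴ = 1.642×10⁻⁴ mol.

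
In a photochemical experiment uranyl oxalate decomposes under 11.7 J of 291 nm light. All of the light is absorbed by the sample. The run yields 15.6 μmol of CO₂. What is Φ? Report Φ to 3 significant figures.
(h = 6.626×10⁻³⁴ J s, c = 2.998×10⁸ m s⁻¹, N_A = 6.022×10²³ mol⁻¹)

Product: 15.6 μmol = 1.56×10⁻⁵ mol.
Photon energy at 291 nm: hc/λ = (6.626×10⁻³⁴)(2.998×10⁸)/(291×10⁻⁹) = 6.826×10⁻¹⁹ J.
Photons incident: 11.7 / 6.826×10⁻¹⁹ = 1.714×10¹⁹, i.e. 1.714×10¹⁹/6.022×10²³ = 2.846×10⁻⁵ mol.
Φ = 1.56×10⁻⁵ mol / 2.846×10⁻⁵ mol photons = 0.548.

Φ = 0.548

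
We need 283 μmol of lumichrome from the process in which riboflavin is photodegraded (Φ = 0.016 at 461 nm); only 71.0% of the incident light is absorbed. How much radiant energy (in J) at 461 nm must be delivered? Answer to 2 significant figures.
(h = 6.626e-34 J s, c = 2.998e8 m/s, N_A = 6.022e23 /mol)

Product: 283 μmol = 2.83e-4 mol.
Photons that must be absorbed: 2.83e-4 / 0.016 = 0.01769 mol.
Incident photons needed: 0.01769 / 0.710 = 0.02492 mol.
Photon energy: hc/λ = 4.309e-19 J; per mole, 2.595e5 J mol⁻¹.
Energy required: 0.02492 × 2.595e5 = 6500 J.

6500 J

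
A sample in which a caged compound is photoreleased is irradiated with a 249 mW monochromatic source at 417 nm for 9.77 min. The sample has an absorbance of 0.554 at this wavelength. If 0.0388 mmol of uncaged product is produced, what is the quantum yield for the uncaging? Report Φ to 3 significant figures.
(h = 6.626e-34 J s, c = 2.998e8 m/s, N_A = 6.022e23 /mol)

Product: 0.0388 mmol = 3.88e-5 mol.
Photon energy at 417 nm: hc/λ = (6.626e-34)(2.998e8)/(417e-9) = 4.764e-19 J.
Energy delivered: (249 mW)(586.2 s) = 146.0 J.
Photons incident: 146.0 / 4.764e-19 = 3.065e20, i.e. 3.065e20/6.022e23 = 5.090e-4 mol.
Fraction absorbed: 1 − 10^(−0.554) = 0.7207.
Photons absorbed: 0.7207 × 5.090e-4 = 3.668e-4 mol.
Φ = 3.88e-5 mol / 3.668e-4 mol photons = 0.106.

Φ = 0.106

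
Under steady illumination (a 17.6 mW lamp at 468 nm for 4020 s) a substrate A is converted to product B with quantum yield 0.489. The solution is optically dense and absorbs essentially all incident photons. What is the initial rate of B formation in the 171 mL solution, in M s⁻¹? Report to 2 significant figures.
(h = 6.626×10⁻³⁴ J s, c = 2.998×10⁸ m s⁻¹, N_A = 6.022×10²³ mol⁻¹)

2.0×10⁻⁷ M s⁻¹

Photon energy at 468 nm: hc/λ = (6.626×10⁻³⁴)(2.998×10⁸)/(468×10⁻⁹) = 4.245×10⁻¹⁹ J.
Energy delivered: (17.6 mW)(4020 s) = 70.75 J.
Photons incident: 70.75 / 4.245×10⁻¹⁹ = 1.667×10²⁰, i.e. 1.667×10²⁰/6.022×10²³ = 2.768×10⁻⁴ mol.
Product formed: 0.489 × 2.768×10⁻⁴ = 1.354×10⁻⁴ mol.
Rate: 1.354×10⁻⁴ mol / (4020 s × 0.171 L) = 2.0×10⁻⁷ M s⁻¹.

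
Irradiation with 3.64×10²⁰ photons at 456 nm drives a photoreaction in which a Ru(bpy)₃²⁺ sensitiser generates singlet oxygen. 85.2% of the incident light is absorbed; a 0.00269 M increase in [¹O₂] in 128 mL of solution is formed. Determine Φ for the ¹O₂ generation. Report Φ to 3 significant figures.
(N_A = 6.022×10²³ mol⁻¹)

Product: (0.00269 M)(0.128 L) = 3.443×10⁻⁴ mol.
Moles of photons: 3.64×10²⁰ / 6.022×10²³ = 6.045×10⁻⁴ mol.
Photons absorbed: 0.852 × 6.045×10⁻⁴ = 5.150×10⁻⁴ mol.
Φ = 3.443×10⁻⁴ mol / 5.150×10⁻⁴ mol photons = 0.669.

Φ = 0.669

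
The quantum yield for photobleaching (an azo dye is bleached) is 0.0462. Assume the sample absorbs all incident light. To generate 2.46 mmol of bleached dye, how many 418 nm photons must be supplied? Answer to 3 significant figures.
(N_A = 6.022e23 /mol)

3.21e22 photons

Product: 2.46 mmol = 0.00246 mol.
Photons that must be absorbed: 0.00246 / 0.0462 = 0.05325 mol.
Photon count: 0.05325 × 6.022e23 = 3.21e22.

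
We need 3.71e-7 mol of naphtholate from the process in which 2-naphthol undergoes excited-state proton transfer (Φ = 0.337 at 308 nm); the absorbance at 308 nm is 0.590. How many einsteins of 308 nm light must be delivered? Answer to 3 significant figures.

Photons that must be absorbed: 3.71e-7 / 0.337 = 1.101e-6 mol.
Fraction absorbed: 1 − 10^(−0.590) = 0.7430.
Incident photons needed: 1.101e-6 / 0.7430 = 1.482e-6 mol.

1.48e-6 einstein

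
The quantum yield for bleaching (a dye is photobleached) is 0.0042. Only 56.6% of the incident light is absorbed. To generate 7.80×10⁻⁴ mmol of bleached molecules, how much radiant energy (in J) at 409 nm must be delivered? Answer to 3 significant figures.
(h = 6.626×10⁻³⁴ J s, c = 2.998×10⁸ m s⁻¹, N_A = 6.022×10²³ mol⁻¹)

Product: 7.80×10⁻⁴ mmol = 7.80×10⁻⁷ mol.
Photons that must be absorbed: 7.80×10⁻⁷ / 0.0042 = 1.857×10⁻⁴ mol.
Incident photons needed: 1.857×10⁻⁴ / 0.566 = 3.281×10⁻⁴ mol.
Photon energy: hc/λ = 4.857×10⁻¹⁹ J; per mole, 2.925×10⁵ J mol⁻¹.
Energy required: 3.281×10⁻⁴ × 2.925×10⁵ = 96.0 J.

96.0 J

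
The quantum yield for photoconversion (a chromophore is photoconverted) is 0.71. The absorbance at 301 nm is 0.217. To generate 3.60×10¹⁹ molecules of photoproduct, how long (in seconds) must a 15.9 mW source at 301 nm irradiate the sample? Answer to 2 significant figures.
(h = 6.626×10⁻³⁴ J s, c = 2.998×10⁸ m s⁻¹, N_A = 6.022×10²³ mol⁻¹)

t ≈ 5400 s

Product: 3.60×10¹⁹ / 6.022×10²³ = 5.978×10⁻⁵ mol.
Photons that must be absorbed: 5.978×10⁻⁵ / 0.71 = 8.420×10⁻⁵ mol.
Fraction absorbed: 1 − 10^(−0.217) = 0.3933.
Incident photons needed: 8.420×10⁻⁵ / 0.3933 = 2.141×10⁻⁴ mol.
Photon energy: hc/λ = 6.600×10⁻¹⁹ J; per mole, 3.975×10⁵ J mol⁻¹.
Energy required: 2.141×10⁻⁴ × 3.975×10⁵ = 85.10 J.
Time: 85.10 J / 0.0159 W = 5400 s.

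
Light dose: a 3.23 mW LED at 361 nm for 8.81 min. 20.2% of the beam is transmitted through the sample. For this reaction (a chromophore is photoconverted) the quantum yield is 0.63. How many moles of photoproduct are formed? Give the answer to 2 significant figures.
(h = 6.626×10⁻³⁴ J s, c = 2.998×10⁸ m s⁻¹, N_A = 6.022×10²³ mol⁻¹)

Photon energy at 361 nm: hc/λ = (6.626×10⁻³⁴)(2.998×10⁸)/(361×10⁻⁹) = 5.503×10⁻¹⁹ J.
Energy delivered: (3.23 mW)(528.6 s) = 1.707 J.
Photons incident: 1.707 / 5.503×10⁻¹⁹ = 3.102×10¹⁸, i.e. 3.102×10¹⁸/6.022×10²³ = 5.151×10⁻⁶ mol.
Fraction absorbed: 1 − 20.2/100 = 0.7980.
Photons absorbed: 0.7980 × 5.151×10⁻⁶ = 4.110×10⁻⁶ mol.
Product: Φ × n_abs = 0.63 × 4.110×10⁻⁶ = 2.589×10⁻⁶ mol.

2.6×10⁻⁶ mol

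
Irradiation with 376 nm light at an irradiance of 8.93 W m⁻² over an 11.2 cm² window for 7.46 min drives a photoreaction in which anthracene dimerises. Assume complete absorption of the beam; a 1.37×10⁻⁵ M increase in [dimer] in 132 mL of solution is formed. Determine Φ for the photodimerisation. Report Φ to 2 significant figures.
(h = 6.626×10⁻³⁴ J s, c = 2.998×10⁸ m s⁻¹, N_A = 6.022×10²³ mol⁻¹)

Φ = 0.13

Product: (1.37×10⁻⁵ M)(0.132 L) = 1.808×10⁻⁶ mol.
Photon energy at 376 nm: hc/λ = (6.626×10⁻³⁴)(2.998×10⁸)/(376×10⁻⁹) = 5.283×10⁻¹⁹ J.
Energy delivered: (8.93 W m⁻²)(11.2×10⁻⁴ m²)(447.6 s) = 4.477 J.
Photons incident: 4.477 / 5.283×10⁻¹⁹ = 8.474×10¹⁸, i.e. 8.474×10¹⁸/6.022×10²³ = 1.407×10⁻⁵ mol.
Φ = 1.808×10⁻⁶ mol / 1.407×10⁻⁵ mol photons = 0.13.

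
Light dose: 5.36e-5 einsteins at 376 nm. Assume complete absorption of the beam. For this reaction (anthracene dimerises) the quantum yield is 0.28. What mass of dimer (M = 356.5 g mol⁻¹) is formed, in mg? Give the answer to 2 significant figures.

5.4 mg

Product: Φ × n_abs = 0.28 × 5.36e-5 = 1.501e-5 mol.
Mass: 1.501e-5 × 356.5 = 0.005351 g = 5.4 mg.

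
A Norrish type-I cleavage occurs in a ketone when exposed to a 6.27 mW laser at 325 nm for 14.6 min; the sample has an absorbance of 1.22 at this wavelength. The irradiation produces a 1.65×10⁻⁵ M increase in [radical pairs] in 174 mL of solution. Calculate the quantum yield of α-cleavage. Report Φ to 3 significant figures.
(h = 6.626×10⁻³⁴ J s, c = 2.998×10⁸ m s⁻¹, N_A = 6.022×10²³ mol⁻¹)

Φ = 0.205

Product: (1.65×10⁻⁵ M)(0.174 L) = 2.871×10⁻⁶ mol.
Photon energy at 325 nm: hc/λ = (6.626×10⁻³⁴)(2.998×10⁸)/(325×10⁻⁹) = 6.112×10⁻¹⁹ J.
Energy delivered: (6.27 mW)(876 s) = 5.493 J.
Photons incident: 5.493 / 6.112×10⁻¹⁹ = 8.987×10¹⁸, i.e. 8.987×10¹⁸/6.022×10²³ = 1.492×10⁻⁵ mol.
Fraction absorbed: 1 − 10^(−1.22) = 0.9397.
Photons absorbed: 0.9397 × 1.492×10⁻⁵ = 1.402×10⁻⁵ mol.
Φ = 2.871×10⁻⁶ mol / 1.402×10⁻⁵ mol photons = 0.205.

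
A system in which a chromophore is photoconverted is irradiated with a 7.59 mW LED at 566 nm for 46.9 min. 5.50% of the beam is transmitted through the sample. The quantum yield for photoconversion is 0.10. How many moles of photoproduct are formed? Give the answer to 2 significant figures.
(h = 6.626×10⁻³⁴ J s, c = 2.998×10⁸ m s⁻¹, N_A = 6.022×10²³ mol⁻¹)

9.5×10⁻⁶ mol

Photon energy at 566 nm: hc/λ = (6.626×10⁻³⁴)(2.998×10⁸)/(566×10⁻⁹) = 3.510×10⁻¹⁹ J.
Energy delivered: (7.59 mW)(2814 s) = 21.36 J.
Photons incident: 21.36 / 3.510×10⁻¹⁹ = 6.085×10¹⁹, i.e. 6.085×10¹⁹/6.022×10²³ = 1.010×10⁻⁴ mol.
Fraction absorbed: 1 − 5.50/100 = 0.9450.
Photons absorbed: 0.9450 × 1.010×10⁻⁴ = 9.544×10⁻⁵ mol.
Product: Φ × n_abs = 0.10 × 9.544×10⁻⁵ = 9.544×10⁻⁶ mol.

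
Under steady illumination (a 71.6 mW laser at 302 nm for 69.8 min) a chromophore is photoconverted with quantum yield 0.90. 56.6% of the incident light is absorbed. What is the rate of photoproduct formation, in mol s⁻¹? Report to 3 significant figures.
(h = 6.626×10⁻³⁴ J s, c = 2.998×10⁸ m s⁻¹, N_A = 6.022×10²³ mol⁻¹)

Photon energy at 302 nm: hc/λ = (6.626×10⁻³⁴)(2.998×10⁸)/(302×10⁻⁹) = 6.578×10⁻¹⁹ J.
Energy delivered: (71.6 mW)(4188 s) = 299.9 J.
Photons incident: 299.9 / 6.578×10⁻¹⁹ = 4.559×10²⁰, i.e. 4.559×10²⁰/6.022×10²³ = 7.571×10⁻⁴ mol.
Photons absorbed: 0.566 × 7.571×10⁻⁴ = 4.285×10⁻⁴ mol.
Product formed: 0.90 × 4.285×10⁻⁴ = 3.857×10⁻⁴ mol.
Rate: 3.857×10⁻⁴ / 4188 s = 9.21×10⁻⁸ mol s⁻¹.

9.21×10⁻⁸ mol s⁻¹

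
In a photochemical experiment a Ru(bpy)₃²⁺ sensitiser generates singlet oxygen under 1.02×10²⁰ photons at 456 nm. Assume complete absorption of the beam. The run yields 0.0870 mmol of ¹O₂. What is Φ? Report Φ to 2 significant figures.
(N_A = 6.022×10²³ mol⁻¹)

Φ = 0.51

Product: 0.0870 mmol = 8.70×10⁻⁵ mol.
Moles of photons: 1.02×10²⁰ / 6.022×10²³ = 1.694×10⁻⁴ mol.
Φ = 8.70×10⁻⁵ mol / 1.694×10⁻⁴ mol photons = 0.51.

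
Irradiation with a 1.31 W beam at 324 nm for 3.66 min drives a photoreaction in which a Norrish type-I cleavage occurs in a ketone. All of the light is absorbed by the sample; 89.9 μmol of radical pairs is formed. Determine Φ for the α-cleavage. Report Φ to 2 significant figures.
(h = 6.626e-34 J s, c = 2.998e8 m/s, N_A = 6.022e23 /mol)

Product: 89.9 μmol = 8.99e-5 mol.
Photon energy at 324 nm: hc/λ = (6.626e-34)(2.998e8)/(324e-9) = 6.131e-19 J.
Energy delivered: (1.31 W)(219.6 s) = 287.7 J.
Photons incident: 287.7 / 6.131e-19 = 4.693e20, i.e. 4.693e20/6.022e23 = 7.793e-4 mol.
Φ = 8.99e-5 mol / 7.793e-4 mol photons = 0.12.

Φ = 0.12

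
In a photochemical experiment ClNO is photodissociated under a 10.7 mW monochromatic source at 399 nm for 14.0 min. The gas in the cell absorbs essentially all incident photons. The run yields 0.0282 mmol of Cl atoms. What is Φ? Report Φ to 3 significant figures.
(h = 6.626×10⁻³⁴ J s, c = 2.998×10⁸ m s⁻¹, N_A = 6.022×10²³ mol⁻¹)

Φ = 0.941

Product: 0.0282 mmol = 2.82×10⁻⁵ mol.
Photon energy at 399 nm: hc/λ = (6.626×10⁻³⁴)(2.998×10⁸)/(399×10⁻⁹) = 4.979×10⁻¹⁹ J.
Energy delivered: (10.7 mW)(840 s) = 8.988 J.
Photons incident: 8.988 / 4.979×10⁻¹⁹ = 1.805×10¹⁹, i.e. 1.805×10¹⁹/6.022×10²³ = 2.997×10⁻⁵ mol.
Φ = 2.82×10⁻⁵ mol / 2.997×10⁻⁵ mol photons = 0.941.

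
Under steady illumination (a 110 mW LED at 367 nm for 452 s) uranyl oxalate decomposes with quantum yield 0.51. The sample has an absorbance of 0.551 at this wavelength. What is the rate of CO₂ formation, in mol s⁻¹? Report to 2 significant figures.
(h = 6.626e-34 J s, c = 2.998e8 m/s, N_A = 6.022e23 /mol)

1.2e-7 mol s⁻¹

Photon energy at 367 nm: hc/λ = (6.626e-34)(2.998e8)/(367e-9) = 5.413e-19 J.
Energy delivered: (110 mW)(452 s) = 49.72 J.
Photons incident: 49.72 / 5.413e-19 = 9.185e19, i.e. 9.185e19/6.022e23 = 1.525e-4 mol.
Fraction absorbed: 1 − 10^(−0.551) = 0.7188.
Photons absorbed: 0.7188 × 1.525e-4 = 1.096e-4 mol.
Product formed: 0.51 × 1.096e-4 = 5.590e-5 mol.
Rate: 5.590e-5 / 452 s = 1.2e-7 mol s⁻¹.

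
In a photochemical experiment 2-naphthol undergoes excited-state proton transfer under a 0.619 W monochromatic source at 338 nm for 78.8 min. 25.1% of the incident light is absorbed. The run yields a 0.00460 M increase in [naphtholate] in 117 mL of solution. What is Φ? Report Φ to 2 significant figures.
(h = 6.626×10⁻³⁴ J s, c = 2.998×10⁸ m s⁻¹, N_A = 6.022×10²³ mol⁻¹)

Φ = 0.26

Product: (0.00460 M)(0.117 L) = 5.382×10⁻⁴ mol.
Photon energy at 338 nm: hc/λ = (6.626×10⁻³⁴)(2.998×10⁸)/(338×10⁻⁹) = 5.877×10⁻¹⁹ J.
Energy delivered: (0.619 W)(4728 s) = 2927 J.
Photons incident: 2927 / 5.877×10⁻¹⁹ = 4.980×10²¹, i.e. 4.980×10²¹/6.022×10²³ = 0.008270 mol.
Photons absorbed: 0.251 × 0.008270 = 0.002076 mol.
Φ = 5.382×10⁻⁴ mol / 0.002076 mol photons = 0.26.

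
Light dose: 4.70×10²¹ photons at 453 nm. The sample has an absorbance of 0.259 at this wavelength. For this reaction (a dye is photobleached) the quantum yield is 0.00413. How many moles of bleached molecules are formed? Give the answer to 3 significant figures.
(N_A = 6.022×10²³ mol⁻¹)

Moles of photons: 4.70×10²¹ / 6.022×10²³ = 0.007805 mol.
Fraction absorbed: 1 − 10^(−0.259) = 0.4492.
Photons absorbed: 0.4492 × 0.007805 = 0.003506 mol.
Product: Φ × n_abs = 0.00413 × 0.003506 = 1.448×10⁻⁵ mol.

1.45×10⁻⁵ mol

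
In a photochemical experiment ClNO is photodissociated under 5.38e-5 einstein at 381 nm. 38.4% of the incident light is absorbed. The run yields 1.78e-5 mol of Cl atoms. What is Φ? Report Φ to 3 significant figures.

Photons absorbed: 0.384 × 5.38e-5 = 2.066e-5 mol.
Φ = 1.78e-5 mol / 2.066e-5 mol photons = 0.862.

Φ = 0.862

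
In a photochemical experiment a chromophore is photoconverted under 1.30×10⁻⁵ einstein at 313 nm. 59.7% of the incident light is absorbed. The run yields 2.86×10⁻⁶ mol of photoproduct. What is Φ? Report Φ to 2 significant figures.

Photons absorbed: 0.597 × 1.30×10⁻⁵ = 7.761×10⁻⁶ mol.
Φ = 2.86×10⁻⁶ mol / 7.761×10⁻⁶ mol photons = 0.37.

Φ = 0.37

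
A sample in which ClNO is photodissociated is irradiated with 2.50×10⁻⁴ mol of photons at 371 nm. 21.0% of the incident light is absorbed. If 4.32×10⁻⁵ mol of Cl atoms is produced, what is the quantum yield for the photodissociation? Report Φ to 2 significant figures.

Φ = 0.82

Photons absorbed: 0.210 × 2.50×10⁻⁴ = 5.250×10⁻⁵ mol.
Φ = 4.32×10⁻⁵ mol / 5.250×10⁻⁵ mol photons = 0.82.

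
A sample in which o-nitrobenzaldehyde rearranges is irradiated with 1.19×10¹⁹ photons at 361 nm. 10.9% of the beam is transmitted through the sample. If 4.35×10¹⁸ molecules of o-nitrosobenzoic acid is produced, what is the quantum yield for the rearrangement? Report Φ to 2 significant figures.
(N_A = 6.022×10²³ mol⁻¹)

Φ = 0.41

Product: 4.35×10¹⁸ / 6.022×10²³ = 7.224×10⁻⁶ mol.
Moles of photons: 1.19×10¹⁹ / 6.022×10²³ = 1.976×10⁻⁵ mol.
Fraction absorbed: 1 − 10.9/100 = 0.8910.
Photons absorbed: 0.8910 × 1.976×10⁻⁵ = 1.761×10⁻⁵ mol.
Φ = 7.224×10⁻⁶ mol / 1.761×10⁻⁵ mol photons = 0.41.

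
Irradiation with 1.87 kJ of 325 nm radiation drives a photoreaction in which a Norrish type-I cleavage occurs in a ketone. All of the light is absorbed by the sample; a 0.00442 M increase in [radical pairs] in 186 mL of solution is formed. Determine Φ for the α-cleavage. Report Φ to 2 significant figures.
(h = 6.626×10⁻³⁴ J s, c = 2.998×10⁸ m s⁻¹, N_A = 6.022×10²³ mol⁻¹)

Product: (0.00442 M)(0.186 L) = 8.221×10⁻⁴ mol.
Photon energy at 325 nm: hc/λ = (6.626×10⁻³⁴)(2.998×10⁸)/(325×10⁻⁹) = 6.112×10⁻¹⁹ J.
Incident energy: 1.87 kJ = 1870 J.
Photons incident: 1870 / 6.112×10⁻¹⁹ = 3.060×10²¹, i.e. 3.060×10²¹/6.022×10²³ = 0.005081 mol.
Φ = 8.221×10⁻⁴ mol / 0.005081 mol photons = 0.16.

Φ = 0.16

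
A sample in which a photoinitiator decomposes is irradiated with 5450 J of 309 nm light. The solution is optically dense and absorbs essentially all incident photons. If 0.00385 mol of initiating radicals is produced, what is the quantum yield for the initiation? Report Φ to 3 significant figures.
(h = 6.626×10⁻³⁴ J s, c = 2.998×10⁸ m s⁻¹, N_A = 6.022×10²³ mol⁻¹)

Φ = 0.273

Photon energy at 309 nm: hc/λ = (6.626×10⁻³⁴)(2.998×10⁸)/(309×10⁻⁹) = 6.429×10⁻¹⁹ J.
Photons incident: 5450 / 6.429×10⁻¹⁹ = 8.477×10²¹, i.e. 8.477×10²¹/6.022×10²³ = 0.01408 mol.
Φ = 0.00385 mol / 0.01408 mol photons = 0.273.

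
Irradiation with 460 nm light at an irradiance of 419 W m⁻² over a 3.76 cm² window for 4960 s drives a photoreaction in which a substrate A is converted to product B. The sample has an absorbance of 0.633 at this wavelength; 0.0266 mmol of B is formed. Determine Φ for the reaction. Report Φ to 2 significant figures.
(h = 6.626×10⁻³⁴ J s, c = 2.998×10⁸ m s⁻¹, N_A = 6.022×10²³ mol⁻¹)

Φ = 0.012

Product: 0.0266 mmol = 2.66×10⁻⁵ mol.
Photon energy at 460 nm: hc/λ = (6.626×10⁻³⁴)(2.998×10⁸)/(460×10⁻⁹) = 4.318×10⁻¹⁹ J.
Energy delivered: (419 W m⁻²)(3.76×10⁻⁴ m²)(4960 s) = 781.4 J.
Photons incident: 781.4 / 4.318×10⁻¹⁹ = 1.810×10²¹, i.e. 1.810×10²¹/6.022×10²³ = 0.003006 mol.
Fraction absorbed: 1 − 10^(−0.633) = 0.7672.
Photons absorbed: 0.7672 × 0.003006 = 0.002306 mol.
Φ = 2.66×10⁻⁵ mol / 0.002306 mol photons = 0.012.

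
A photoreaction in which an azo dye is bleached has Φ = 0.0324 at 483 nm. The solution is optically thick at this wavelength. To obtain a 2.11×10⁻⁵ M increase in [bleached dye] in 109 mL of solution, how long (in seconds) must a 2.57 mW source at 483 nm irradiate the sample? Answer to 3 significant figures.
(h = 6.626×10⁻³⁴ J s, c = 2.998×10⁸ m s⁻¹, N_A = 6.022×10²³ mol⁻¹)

Product: (2.11×10⁻⁵ M)(0.109 L) = 2.300×10⁻⁶ mol.
Photons that must be absorbed: 2.300×10⁻⁶ / 0.0324 = 7.099×10⁻⁵ mol.
Photon energy: hc/λ = 4.113×10⁻¹⁹ J; per mole, 2.477×10⁵ J mol⁻¹.
Energy required: 7.099×10⁻⁵ × 2.477×10⁵ = 17.58 J.
Time: 17.58 J / 0.00257 W = 6840 s.

t ≈ 6840 s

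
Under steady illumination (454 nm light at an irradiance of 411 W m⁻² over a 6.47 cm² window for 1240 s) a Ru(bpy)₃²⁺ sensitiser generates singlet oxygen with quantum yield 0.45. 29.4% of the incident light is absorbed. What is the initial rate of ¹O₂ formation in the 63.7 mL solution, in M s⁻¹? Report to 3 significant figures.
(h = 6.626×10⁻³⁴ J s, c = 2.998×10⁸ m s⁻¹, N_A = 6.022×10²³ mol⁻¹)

2.10×10⁻⁶ M s⁻¹

Photon energy at 454 nm: hc/λ = (6.626×10⁻³⁴)(2.998×10⁸)/(454×10⁻⁹) = 4.375×10⁻¹⁹ J.
Energy delivered: (411 W m⁻²)(6.47×10⁻⁴ m²)(1240 s) = 329.7 J.
Photons incident: 329.7 / 4.375×10⁻¹⁹ = 7.536×10²⁰, i.e. 7.536×10²⁰/6.022×10²³ = 0.001251 mol.
Photons absorbed: 0.294 × 0.001251 = 3.678×10⁻⁴ mol.
Product formed: 0.45 × 3.678×10⁻⁴ = 1.655×10⁻⁴ mol.
Rate: 1.655×10⁻⁴ mol / (1240 s × 0.0637 L) = 2.10×10⁻⁶ M s⁻¹.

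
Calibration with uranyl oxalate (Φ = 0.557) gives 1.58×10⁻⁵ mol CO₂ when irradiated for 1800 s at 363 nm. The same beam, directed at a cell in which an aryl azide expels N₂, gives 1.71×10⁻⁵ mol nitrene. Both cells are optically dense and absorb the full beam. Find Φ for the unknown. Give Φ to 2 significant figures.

Photons absorbed by the actinometer: 1.58×10⁻⁵ / 0.557 = 2.837×10⁻⁵ mol.
Φ(unknown) = 1.71×10⁻⁵ / 2.837×10⁻⁵ = 0.60.

Φ = 0.60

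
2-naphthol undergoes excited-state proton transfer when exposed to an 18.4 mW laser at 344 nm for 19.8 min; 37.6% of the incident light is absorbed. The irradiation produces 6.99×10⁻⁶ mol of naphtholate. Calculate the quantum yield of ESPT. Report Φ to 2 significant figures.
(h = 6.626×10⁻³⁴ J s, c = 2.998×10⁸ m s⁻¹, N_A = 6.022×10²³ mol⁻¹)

Φ = 0.30

Photon energy at 344 nm: hc/λ = (6.626×10⁻³⁴)(2.998×10⁸)/(344×10⁻⁹) = 5.775×10⁻¹⁹ J.
Energy delivered: (18.4 mW)(1188 s) = 21.86 J.
Photons incident: 21.86 / 5.775×10⁻¹⁹ = 3.785×10¹⁹, i.e. 3.785×10¹⁹/6.022×10²³ = 6.285×10⁻⁵ mol.
Photons absorbed: 0.376 × 6.285×10⁻⁵ = 2.363×10⁻⁵ mol.
Φ = 6.99×10⁻⁶ mol / 2.363×10⁻⁵ mol photons = 0.30.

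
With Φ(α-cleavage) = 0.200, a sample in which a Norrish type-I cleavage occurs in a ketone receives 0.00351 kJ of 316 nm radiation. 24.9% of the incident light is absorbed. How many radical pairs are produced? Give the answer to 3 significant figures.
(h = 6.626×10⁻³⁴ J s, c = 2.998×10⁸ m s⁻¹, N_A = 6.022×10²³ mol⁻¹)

2.78×10¹⁷ radical pairs

Photon energy at 316 nm: hc/λ = (6.626×10⁻³⁴)(2.998×10⁸)/(316×10⁻⁹) = 6.286×10⁻¹⁹ J.
Incident energy: 0.00351 kJ = 3.51 J.
Photons incident: 3.51 / 6.286×10⁻¹⁹ = 5.584×10¹⁸, i.e. 5.584×10¹⁸/6.022×10²³ = 9.273×10⁻⁶ mol.
Photons absorbed: 0.249 × 9.273×10⁻⁶ = 2.309×10⁻⁶ mol.
Product: Φ × n_abs = 0.200 × 2.309×10⁻⁶ = 4.618×10⁻⁷ mol.
As a count: 4.618×10⁻⁷ × 6.022×10²³ = 2.78×10¹⁷.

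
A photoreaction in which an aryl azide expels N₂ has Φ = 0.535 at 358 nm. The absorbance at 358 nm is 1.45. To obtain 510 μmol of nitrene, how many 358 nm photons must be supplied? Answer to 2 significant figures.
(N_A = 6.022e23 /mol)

6.0e20 photons

Product: 510 μmol = 5.10e-4 mol.
Photons that must be absorbed: 5.10e-4 / 0.535 = 9.533e-4 mol.
Fraction absorbed: 1 − 10^(−1.45) = 0.9645.
Incident photons needed: 9.533e-4 / 0.9645 = 9.884e-4 mol.
Photon count: 9.884e-4 × 6.022e23 = 6.0e20.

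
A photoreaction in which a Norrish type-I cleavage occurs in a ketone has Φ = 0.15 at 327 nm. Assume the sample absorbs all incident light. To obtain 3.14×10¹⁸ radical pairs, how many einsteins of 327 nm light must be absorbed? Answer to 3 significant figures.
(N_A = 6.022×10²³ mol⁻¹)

Product: 3.14×10¹⁸ / 6.022×10²³ = 5.214×10⁻⁶ mol.
Photons that must be absorbed: 5.214×10⁻⁶ / 0.15 = 3.476×10⁻⁵ mol.

3.48×10⁻⁵ einstein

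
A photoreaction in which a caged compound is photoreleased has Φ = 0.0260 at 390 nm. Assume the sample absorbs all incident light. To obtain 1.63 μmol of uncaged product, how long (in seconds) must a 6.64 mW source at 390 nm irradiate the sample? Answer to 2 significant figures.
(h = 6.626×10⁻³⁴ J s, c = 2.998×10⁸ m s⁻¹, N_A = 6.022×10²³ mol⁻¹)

Product: 1.63 μmol = 1.63×10⁻⁶ mol.
Photons that must be absorbed: 1.63×10⁻⁶ / 0.0260 = 6.269×10⁻⁵ mol.
Photon energy: hc/λ = 5.094×10⁻¹⁹ J; per mole, 3.068×10⁵ J mol⁻¹.
Energy required: 6.269×10⁻⁵ × 3.068×10⁵ = 19.23 J.
Time: 19.23 J / 0.00664 W = 2900 s.

t ≈ 2900 s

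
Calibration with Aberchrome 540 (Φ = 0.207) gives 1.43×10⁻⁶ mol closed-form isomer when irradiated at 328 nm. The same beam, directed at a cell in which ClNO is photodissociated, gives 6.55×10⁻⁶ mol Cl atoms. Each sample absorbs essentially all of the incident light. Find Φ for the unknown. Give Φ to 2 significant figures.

Photons absorbed by the actinometer: 1.43×10⁻⁶ / 0.207 = 6.908×10⁻⁶ mol.
Φ(unknown) = 6.55×10⁻⁶ / 6.908×10⁻⁶ = 0.95.

Φ = 0.95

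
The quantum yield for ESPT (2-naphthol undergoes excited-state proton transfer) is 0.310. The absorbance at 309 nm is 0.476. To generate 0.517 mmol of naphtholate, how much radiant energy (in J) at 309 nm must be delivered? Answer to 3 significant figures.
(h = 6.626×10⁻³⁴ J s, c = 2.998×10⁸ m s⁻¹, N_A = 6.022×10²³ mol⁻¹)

970 J

Product: 0.517 mmol = 5.17×10⁻⁴ mol.
Photons that must be absorbed: 5.17×10⁻⁴ / 0.310 = 0.001668 mol.
Fraction absorbed: 1 − 10^(−0.476) = 0.6658.
Incident photons needed: 0.001668 / 0.6658 = 0.002505 mol.
Photon energy: hc/λ = 6.429×10⁻¹⁹ J; per mole, 3.872×10⁵ J mol⁻¹.
Energy required: 0.002505 × 3.872×10⁵ = 970 J.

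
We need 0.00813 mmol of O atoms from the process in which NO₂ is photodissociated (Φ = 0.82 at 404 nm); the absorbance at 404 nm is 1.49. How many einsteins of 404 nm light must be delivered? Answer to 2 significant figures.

1.0×10⁻⁵ einstein

Product: 0.00813 mmol = 8.13×10⁻⁶ mol.
Photons that must be absorbed: 8.13×10⁻⁶ / 0.82 = 9.915×10⁻⁶ mol.
Fraction absorbed: 1 − 10^(−1.49) = 0.9676.
Incident photons needed: 9.915×10⁻⁶ / 0.9676 = 1.025×10⁻⁵ mol.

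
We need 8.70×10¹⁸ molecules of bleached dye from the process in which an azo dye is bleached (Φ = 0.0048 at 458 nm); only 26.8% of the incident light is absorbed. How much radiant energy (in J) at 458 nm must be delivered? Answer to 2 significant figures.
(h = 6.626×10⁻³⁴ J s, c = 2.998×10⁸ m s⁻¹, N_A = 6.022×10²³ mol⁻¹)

Product: 8.70×10¹⁸ / 6.022×10²³ = 1.445×10⁻⁵ mol.
Photons that must be absorbed: 1.445×10⁻⁵ / 0.0048 = 0.003010 mol.
Incident photons needed: 0.003010 / 0.268 = 0.01123 mol.
Photon energy: hc/λ = 4.337×10⁻¹⁹ J; per mole, 2.612×10⁵ J mol⁻¹.
Energy required: 0.01123 × 2.612×10⁵ = 2900 J.

2900 J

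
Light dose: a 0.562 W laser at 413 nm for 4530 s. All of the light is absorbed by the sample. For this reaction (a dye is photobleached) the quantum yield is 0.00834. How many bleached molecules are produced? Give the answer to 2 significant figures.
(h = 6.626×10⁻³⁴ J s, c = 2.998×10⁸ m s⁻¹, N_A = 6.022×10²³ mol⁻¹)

4.4×10¹⁹ bleached molecules

Photon energy at 413 nm: hc/λ = (6.626×10⁻³⁴)(2.998×10⁸)/(413×10⁻⁹) = 4.810×10⁻¹⁹ J.
Energy delivered: (0.562 W)(4530 s) = 2546 J.
Photons incident: 2546 / 4.810×10⁻¹⁹ = 5.293×10²¹, i.e. 5.293×10²¹/6.022×10²³ = 0.008789 mol.
Product: Φ × n_abs = 0.00834 × 0.008789 = 7.330×10⁻⁵ mol.
As a count: 7.330×10⁻⁵ × 6.022×10²³ = 4.4×10¹⁹.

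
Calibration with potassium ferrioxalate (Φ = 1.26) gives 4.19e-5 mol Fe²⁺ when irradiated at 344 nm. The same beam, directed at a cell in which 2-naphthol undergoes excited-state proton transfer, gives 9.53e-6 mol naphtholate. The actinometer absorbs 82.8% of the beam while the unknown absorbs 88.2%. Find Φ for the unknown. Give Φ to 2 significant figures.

Photons absorbed by the actinometer: 4.19e-5 / 1.26 = 3.325e-5 mol.
Incident flux: 3.325e-5 / 0.828 = 4.016e-5 einstein.
Absorbed by unknown: 0.882 × 4.016e-5 = 3.542e-5 mol.
Φ(unknown) = 9.53e-6 / 3.542e-5 = 0.27.

Φ = 0.27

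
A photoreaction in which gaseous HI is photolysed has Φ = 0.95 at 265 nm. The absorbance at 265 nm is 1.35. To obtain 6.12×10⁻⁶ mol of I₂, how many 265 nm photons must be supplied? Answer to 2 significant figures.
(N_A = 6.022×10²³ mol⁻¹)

Photons that must be absorbed: 6.12×10⁻⁶ / 0.95 = 6.442×10⁻⁶ mol.
Fraction absorbed: 1 − 10^(−1.35) = 0.9553.
Incident photons needed: 6.442×10⁻⁶ / 0.9553 = 6.743×10⁻⁶ mol.
Photon count: 6.743×10⁻⁶ × 6.022×10²³ = 4.1×10¹⁸.

4.1×10¹⁸ photons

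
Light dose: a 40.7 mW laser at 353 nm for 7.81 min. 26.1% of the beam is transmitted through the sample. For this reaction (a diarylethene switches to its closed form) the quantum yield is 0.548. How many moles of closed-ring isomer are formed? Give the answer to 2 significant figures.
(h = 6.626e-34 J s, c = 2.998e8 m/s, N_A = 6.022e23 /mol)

Photon energy at 353 nm: hc/λ = (6.626e-34)(2.998e8)/(353e-9) = 5.627e-19 J.
Energy delivered: (40.7 mW)(468.6 s) = 19.07 J.
Photons incident: 19.07 / 5.627e-19 = 3.389e19, i.e. 3.389e19/6.022e23 = 5.628e-5 mol.
Fraction absorbed: 1 − 26.1/100 = 0.7390.
Photons absorbed: 0.7390 × 5.628e-5 = 4.159e-5 mol.
Product: Φ × n_abs = 0.548 × 4.159e-5 = 2.279e-5 mol.

2.3e-5 mol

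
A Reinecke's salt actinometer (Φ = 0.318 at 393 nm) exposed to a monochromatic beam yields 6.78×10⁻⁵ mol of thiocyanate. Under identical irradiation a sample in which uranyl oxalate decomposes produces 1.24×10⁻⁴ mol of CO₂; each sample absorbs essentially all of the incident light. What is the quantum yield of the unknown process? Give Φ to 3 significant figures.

Photons absorbed by the actinometer: 6.78×10⁻⁵ / 0.318 = 2.132×10⁻⁴ mol.
Φ(unknown) = 1.24×10⁻⁴ / 2.132×10⁻⁴ = 0.582.

Φ = 0.582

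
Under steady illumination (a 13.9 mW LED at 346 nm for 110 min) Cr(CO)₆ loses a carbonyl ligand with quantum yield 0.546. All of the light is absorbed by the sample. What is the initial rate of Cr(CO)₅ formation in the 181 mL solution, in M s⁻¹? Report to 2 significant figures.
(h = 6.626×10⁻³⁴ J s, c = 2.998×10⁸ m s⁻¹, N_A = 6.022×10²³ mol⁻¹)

Photon energy at 346 nm: hc/λ = (6.626×10⁻³⁴)(2.998×10⁸)/(346×10⁻⁹) = 5.741×10⁻¹⁹ J.
Energy delivered: (13.9 mW)(6600 s) = 91.74 J.
Photons incident: 91.74 / 5.741×10⁻¹⁹ = 1.598×10²⁰, i.e. 1.598×10²⁰/6.022×10²³ = 2.654×10⁻⁴ mol.
Product formed: 0.546 × 2.654×10⁻⁴ = 1.449×10⁻⁴ mol.
Rate: 1.449×10⁻⁴ mol / (6600 s × 0.181 L) = 1.2×10⁻⁷ M s⁻¹.

1.2×10⁻⁷ M s⁻¹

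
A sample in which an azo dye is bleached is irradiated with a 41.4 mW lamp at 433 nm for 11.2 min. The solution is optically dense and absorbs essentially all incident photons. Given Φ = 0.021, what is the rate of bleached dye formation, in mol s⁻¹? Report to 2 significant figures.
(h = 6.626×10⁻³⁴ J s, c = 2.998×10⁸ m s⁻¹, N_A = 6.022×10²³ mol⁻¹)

Photon energy at 433 nm: hc/λ = (6.626×10⁻³⁴)(2.998×10⁸)/(433×10⁻⁹) = 4.588×10⁻¹⁹ J.
Energy delivered: (41.4 mW)(672 s) = 27.82 J.
Photons incident: 27.82 / 4.588×10⁻¹⁹ = 6.064×10¹⁹, i.e. 6.064×10¹⁹/6.022×10²³ = 1.007×10⁻⁴ mol.
Product formed: 0.021 × 1.007×10⁻⁴ = 2.115×10⁻⁶ mol.
Rate: 2.115×10⁻⁶ / 672 s = 3.1×10⁻⁹ mol s⁻¹.

3.1×10⁻⁹ mol s⁻¹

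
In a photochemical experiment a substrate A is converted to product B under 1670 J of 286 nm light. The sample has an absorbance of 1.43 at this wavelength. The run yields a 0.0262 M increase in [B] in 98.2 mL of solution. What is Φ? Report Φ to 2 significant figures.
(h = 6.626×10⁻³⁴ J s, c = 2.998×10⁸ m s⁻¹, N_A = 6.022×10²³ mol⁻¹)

Φ = 0.67

Product: (0.0262 M)(0.0982 L) = 0.002573 mol.
Photon energy at 286 nm: hc/λ = (6.626×10⁻³⁴)(2.998×10⁸)/(286×10⁻⁹) = 6.946×10⁻¹⁹ J.
Photons incident: 1670 / 6.946×10⁻¹⁹ = 2.404×10²¹, i.e. 2.404×10²¹/6.022×10²³ = 0.003992 mol.
Fraction absorbed: 1 − 10^(−1.43) = 0.9628.
Photons absorbed: 0.9628 × 0.003992 = 0.003843 mol.
Φ = 0.002573 mol / 0.003843 mol photons = 0.67.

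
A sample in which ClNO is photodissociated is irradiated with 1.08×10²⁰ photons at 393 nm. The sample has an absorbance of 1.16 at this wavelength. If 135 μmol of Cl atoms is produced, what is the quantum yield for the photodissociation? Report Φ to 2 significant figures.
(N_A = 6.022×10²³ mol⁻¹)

Φ = 0.81

Product: 135 μmol = 1.35×10⁻⁴ mol.
Moles of photons: 1.08×10²⁰ / 6.022×10²³ = 1.793×10⁻⁴ mol.
Fraction absorbed: 1 − 10^(−1.16) = 0.9308.
Photons absorbed: 0.9308 × 1.793×10⁻⁴ = 1.669×10⁻⁴ mol.
Φ = 1.35×10⁻⁴ mol / 1.669×10⁻⁴ mol photons = 0.81.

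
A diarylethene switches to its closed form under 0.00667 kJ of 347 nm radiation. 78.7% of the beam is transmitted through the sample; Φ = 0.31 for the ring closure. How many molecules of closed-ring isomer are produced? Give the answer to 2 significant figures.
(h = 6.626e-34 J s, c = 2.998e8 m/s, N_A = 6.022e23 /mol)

Photon energy at 347 nm: hc/λ = (6.626e-34)(2.998e8)/(347e-9) = 5.725e-19 J.
Incident energy: 0.00667 kJ = 6.67 J.
Photons incident: 6.67 / 5.725e-19 = 1.165e19, i.e. 1.165e19/6.022e23 = 1.935e-5 mol.
Fraction absorbed: 1 − 78.7/100 = 0.2130.
Photons absorbed: 0.2130 × 1.935e-5 = 4.122e-6 mol.
Product: Φ × n_abs = 0.31 × 4.122e-6 = 1.278e-6 mol.
As a count: 1.278e-6 × 6.022e23 = 7.7e17.

7.7e17 molecules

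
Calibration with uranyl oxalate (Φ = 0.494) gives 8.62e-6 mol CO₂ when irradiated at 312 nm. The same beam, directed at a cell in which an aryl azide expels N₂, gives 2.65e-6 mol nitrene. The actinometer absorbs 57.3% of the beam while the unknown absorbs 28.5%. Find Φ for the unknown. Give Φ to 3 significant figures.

Φ = 0.305

Photons absorbed by the actinometer: 8.62e-6 / 0.494 = 1.745e-5 mol.
Incident flux: 1.745e-5 / 0.573 = 3.045e-5 einstein.
Absorbed by unknown: 0.285 × 3.045e-5 = 8.678e-6 mol.
Φ(unknown) = 2.65e-6 / 8.678e-6 = 0.305.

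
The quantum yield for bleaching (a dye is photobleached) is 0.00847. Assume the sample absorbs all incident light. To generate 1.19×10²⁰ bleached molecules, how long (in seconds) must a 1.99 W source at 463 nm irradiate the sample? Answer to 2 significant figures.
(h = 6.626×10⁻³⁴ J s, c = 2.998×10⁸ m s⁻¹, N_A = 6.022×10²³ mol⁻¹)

t ≈ 3000 s

Product: 1.19×10²⁰ / 6.022×10²³ = 1.976×10⁻⁴ mol.
Photons that must be absorbed: 1.976×10⁻⁴ / 0.00847 = 0.02333 mol.
Photon energy: hc/λ = 4.290×10⁻¹⁹ J; per mole, 2.583×10⁵ J mol⁻¹.
Energy required: 0.02333 × 2.583×10⁵ = 6026 J.
Time: 6026 J / 1.99 W = 3000 s.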